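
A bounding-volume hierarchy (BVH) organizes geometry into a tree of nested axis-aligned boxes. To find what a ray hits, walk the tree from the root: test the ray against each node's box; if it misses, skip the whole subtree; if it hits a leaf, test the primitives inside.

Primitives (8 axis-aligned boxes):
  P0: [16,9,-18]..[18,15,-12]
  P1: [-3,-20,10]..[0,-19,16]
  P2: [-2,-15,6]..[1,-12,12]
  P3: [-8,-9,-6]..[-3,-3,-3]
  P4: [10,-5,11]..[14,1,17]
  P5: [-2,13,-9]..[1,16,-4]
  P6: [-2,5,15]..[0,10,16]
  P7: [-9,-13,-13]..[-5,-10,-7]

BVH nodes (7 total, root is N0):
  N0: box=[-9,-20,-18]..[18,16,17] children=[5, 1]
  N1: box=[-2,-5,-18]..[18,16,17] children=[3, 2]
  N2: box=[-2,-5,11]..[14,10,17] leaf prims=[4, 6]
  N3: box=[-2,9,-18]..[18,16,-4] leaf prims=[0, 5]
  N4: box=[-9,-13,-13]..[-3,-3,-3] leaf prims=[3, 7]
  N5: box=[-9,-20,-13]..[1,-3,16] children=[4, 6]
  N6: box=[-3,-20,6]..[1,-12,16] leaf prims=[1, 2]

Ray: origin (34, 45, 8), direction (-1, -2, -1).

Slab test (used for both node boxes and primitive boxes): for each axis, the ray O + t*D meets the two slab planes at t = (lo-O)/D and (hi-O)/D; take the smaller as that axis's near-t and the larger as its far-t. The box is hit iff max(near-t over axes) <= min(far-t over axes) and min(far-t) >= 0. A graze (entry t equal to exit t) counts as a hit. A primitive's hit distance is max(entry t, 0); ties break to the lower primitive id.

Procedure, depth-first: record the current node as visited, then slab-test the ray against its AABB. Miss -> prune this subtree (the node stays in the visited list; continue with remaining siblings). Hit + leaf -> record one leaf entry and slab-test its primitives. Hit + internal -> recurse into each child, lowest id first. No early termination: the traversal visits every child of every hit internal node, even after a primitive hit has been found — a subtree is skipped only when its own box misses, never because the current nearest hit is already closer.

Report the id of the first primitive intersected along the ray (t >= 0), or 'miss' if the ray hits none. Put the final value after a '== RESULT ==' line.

Walk:
N0 x:[16,43] y:[29/2,65/2] z:[-9,26] -> hit [16,26], descend [1, 5]
  N1 x:[16,36] y:[29/2,25] z:[-9,26] -> hit [16,25], descend [2, 3]
    N2 x:[20,36] y:[35/2,25] z:[-9,-3] -> miss, prune
    N3 x:[16,36] y:[29/2,18] z:[12,26] -> hit [16,18] leaf, test {P0(miss), P5(miss)}
  N5 x:[33,43] y:[24,65/2] z:[-8,21] -> miss, prune

5 AABB tests over nodes [0, 1, 2, 3, 5]; 1 leaf entered; closest miss.

== RESULT ==
miss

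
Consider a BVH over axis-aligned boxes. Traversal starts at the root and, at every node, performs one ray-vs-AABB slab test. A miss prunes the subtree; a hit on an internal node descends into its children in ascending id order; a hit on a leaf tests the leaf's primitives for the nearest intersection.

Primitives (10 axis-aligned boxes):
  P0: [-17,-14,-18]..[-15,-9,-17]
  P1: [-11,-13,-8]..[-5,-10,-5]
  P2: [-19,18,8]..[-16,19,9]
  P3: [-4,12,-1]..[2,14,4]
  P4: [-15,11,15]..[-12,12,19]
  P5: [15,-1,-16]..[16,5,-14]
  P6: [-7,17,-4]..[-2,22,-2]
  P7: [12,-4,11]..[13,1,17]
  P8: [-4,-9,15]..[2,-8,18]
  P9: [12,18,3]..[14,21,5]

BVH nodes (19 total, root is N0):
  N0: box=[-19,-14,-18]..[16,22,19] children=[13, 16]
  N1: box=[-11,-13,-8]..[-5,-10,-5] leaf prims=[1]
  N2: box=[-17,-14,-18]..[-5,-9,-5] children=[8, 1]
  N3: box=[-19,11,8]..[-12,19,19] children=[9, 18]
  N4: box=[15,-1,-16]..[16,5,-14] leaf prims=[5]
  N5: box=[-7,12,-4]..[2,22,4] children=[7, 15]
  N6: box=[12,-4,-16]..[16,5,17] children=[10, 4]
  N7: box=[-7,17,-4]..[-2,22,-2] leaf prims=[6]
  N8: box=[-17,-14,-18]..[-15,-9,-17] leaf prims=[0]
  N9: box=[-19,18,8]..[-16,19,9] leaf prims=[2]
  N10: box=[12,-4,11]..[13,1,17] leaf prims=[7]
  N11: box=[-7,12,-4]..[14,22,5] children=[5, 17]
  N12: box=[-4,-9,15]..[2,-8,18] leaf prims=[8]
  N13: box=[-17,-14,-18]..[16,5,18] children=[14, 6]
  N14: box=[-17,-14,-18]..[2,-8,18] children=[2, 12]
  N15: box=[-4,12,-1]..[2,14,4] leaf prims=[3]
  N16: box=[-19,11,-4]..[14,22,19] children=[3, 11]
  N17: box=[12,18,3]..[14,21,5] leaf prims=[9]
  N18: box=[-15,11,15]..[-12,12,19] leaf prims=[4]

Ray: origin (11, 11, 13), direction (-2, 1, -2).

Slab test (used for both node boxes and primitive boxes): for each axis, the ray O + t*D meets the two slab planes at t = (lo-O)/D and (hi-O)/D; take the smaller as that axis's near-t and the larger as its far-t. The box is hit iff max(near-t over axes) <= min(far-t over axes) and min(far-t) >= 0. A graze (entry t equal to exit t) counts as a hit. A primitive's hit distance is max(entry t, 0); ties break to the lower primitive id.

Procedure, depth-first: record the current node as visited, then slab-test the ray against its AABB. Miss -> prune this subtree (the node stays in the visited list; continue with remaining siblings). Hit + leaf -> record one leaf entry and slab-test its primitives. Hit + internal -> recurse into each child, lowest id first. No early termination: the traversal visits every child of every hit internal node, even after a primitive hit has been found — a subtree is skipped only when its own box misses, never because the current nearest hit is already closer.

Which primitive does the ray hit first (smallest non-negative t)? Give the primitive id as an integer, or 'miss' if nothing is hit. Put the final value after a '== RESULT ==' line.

Traverse from the root:
N0 x:[-5/2,15] y:[-25,11] z:[-3,31/2] -> hit [-5/2,11], descend [13, 16]
  N13 x:[-5/2,14] y:[-25,-6] z:[-5/2,31/2] -> miss, prune
  N16 x:[-3/2,15] y:[0,11] z:[-3,17/2] -> hit [0,17/2], descend [3, 11]
    N3 x:[23/2,15] y:[0,8] z:[-3,5/2] -> miss, prune
    N11 x:[-3/2,9] y:[1,11] z:[4,17/2] -> hit [4,17/2], descend [5, 17]
      N5 x:[9/2,9] y:[1,11] z:[9/2,17/2] -> hit [9/2,17/2], descend [7, 15]
        N7 x:[13/2,9] y:[6,11] z:[15/2,17/2] -> hit [15/2,17/2] leaf, test {P6@t=15/2}
        N15 x:[9/2,15/2] y:[1,3] z:[9/2,7] -> miss, prune
      N17 x:[-3/2,-1/2] y:[7,10] z:[4,5] -> miss, prune

9 AABB tests over nodes [0, 13, 16, 3, 11, 5, 7, 15, 17]; 1 leaf entered; closest P6.

== RESULT ==
6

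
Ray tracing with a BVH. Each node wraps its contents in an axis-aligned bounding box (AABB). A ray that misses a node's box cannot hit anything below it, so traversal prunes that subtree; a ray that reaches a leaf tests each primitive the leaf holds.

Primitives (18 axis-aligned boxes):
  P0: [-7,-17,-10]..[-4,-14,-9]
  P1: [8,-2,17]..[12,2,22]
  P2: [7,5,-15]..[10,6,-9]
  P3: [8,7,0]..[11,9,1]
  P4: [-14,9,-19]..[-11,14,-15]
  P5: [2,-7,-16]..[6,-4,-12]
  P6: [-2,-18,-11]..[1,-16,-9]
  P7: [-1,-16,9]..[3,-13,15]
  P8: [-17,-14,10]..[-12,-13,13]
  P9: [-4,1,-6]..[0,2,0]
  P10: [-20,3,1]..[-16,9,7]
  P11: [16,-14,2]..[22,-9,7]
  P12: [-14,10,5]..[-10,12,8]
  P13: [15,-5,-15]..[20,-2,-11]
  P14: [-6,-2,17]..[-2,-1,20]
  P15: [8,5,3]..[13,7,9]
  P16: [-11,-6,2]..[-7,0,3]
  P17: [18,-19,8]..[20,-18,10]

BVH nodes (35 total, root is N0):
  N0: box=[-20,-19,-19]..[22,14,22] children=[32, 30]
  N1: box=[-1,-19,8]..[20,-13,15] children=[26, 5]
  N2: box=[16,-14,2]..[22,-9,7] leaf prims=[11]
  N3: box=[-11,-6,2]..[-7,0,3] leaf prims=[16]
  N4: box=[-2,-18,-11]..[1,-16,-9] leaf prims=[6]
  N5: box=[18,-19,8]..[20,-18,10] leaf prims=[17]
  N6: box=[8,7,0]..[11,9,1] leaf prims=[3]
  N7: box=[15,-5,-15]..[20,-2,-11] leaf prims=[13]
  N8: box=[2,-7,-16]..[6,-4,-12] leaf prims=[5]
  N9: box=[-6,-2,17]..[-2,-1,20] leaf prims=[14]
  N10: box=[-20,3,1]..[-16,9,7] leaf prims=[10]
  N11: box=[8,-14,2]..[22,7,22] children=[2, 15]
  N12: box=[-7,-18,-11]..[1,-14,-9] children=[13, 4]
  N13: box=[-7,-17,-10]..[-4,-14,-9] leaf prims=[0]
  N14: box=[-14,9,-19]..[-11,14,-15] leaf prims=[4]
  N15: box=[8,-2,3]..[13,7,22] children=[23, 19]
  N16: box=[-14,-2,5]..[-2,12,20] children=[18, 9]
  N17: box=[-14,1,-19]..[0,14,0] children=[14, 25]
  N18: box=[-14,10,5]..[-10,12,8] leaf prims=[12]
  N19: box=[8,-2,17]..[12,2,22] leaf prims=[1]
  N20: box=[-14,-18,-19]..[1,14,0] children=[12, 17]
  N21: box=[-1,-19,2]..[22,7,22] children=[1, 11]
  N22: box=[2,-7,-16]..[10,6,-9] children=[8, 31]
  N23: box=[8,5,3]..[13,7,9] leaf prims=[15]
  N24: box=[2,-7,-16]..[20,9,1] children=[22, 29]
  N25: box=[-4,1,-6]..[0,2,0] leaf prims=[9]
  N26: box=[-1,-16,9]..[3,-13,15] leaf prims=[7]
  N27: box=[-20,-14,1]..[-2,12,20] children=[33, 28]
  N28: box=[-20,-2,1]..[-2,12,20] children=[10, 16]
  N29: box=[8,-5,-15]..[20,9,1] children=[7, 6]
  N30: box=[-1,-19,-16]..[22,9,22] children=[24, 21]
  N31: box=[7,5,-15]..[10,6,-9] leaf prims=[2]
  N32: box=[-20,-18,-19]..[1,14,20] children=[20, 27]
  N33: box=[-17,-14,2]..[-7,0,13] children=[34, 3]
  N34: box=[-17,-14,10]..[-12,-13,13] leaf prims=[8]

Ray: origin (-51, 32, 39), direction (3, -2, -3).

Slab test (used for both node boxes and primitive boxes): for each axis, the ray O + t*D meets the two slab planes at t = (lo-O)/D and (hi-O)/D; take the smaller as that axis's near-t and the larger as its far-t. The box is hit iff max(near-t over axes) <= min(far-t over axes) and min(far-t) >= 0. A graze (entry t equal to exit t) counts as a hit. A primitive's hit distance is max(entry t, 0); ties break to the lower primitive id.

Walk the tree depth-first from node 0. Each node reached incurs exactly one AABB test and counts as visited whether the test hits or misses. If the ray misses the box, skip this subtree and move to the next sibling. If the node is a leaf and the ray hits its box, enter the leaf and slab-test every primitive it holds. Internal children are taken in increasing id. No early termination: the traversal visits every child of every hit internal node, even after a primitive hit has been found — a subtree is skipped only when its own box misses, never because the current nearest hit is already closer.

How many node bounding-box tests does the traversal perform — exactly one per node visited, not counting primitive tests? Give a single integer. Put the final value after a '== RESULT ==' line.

Traverse from the root:
N0 x:[31/3,73/3] y:[9,51/2] z:[17/3,58/3] -> hit [31/3,58/3], descend [30, 32]
  N30 x:[50/3,73/3] y:[23/2,51/2] z:[17/3,55/3] -> hit [50/3,55/3], descend [21, 24]
    N21 x:[50/3,73/3] y:[25/2,51/2] z:[17/3,37/3] -> miss, prune
    N24 x:[53/3,71/3] y:[23/2,39/2] z:[38/3,55/3] -> hit [53/3,55/3], descend [22, 29]
      N22 x:[53/3,61/3] y:[13,39/2] z:[16,55/3] -> hit [53/3,55/3], descend [8, 31]
        N8 x:[53/3,19] y:[18,39/2] z:[17,55/3] -> hit [18,55/3] leaf, test {P5@t=18}
        N31 x:[58/3,61/3] y:[13,27/2] z:[16,18] -> miss, prune
      N29 x:[59/3,71/3] y:[23/2,37/2] z:[38/3,18] -> miss, prune
  N32 x:[31/3,52/3] y:[9,25] z:[19/3,58/3] -> hit [31/3,52/3], descend [20, 27]
    N20 x:[37/3,52/3] y:[9,25] z:[13,58/3] -> hit [13,52/3], descend [12, 17]
      N12 x:[44/3,52/3] y:[23,25] z:[16,50/3] -> miss, prune
      N17 x:[37/3,17] y:[9,31/2] z:[13,58/3] -> hit [13,31/2], descend [14, 25]
        N14 x:[37/3,40/3] y:[9,23/2] z:[18,58/3] -> miss, prune
        N25 x:[47/3,17] y:[15,31/2] z:[13,15] -> miss, prune
    N27 x:[31/3,49/3] y:[10,23] z:[19/3,38/3] -> hit [31/3,38/3], descend [28, 33]
      N28 x:[31/3,49/3] y:[10,17] z:[19/3,38/3] -> hit [31/3,38/3], descend [10, 16]
        N10 x:[31/3,35/3] y:[23/2,29/2] z:[32/3,38/3] -> hit [23/2,35/3] leaf, test {P10@t=23/2}
        N16 x:[37/3,49/3] y:[10,17] z:[19/3,34/3] -> miss, prune
      N33 x:[34/3,44/3] y:[16,23] z:[26/3,37/3] -> miss, prune

19 AABB tests over nodes [0, 30, 21, 24, 22, 8, 31, 29, 32, 20, 12, 17, 14, 25, 27, 28, 10, 16, 33]; 2 leaves entered; closest P10.

== RESULT ==
19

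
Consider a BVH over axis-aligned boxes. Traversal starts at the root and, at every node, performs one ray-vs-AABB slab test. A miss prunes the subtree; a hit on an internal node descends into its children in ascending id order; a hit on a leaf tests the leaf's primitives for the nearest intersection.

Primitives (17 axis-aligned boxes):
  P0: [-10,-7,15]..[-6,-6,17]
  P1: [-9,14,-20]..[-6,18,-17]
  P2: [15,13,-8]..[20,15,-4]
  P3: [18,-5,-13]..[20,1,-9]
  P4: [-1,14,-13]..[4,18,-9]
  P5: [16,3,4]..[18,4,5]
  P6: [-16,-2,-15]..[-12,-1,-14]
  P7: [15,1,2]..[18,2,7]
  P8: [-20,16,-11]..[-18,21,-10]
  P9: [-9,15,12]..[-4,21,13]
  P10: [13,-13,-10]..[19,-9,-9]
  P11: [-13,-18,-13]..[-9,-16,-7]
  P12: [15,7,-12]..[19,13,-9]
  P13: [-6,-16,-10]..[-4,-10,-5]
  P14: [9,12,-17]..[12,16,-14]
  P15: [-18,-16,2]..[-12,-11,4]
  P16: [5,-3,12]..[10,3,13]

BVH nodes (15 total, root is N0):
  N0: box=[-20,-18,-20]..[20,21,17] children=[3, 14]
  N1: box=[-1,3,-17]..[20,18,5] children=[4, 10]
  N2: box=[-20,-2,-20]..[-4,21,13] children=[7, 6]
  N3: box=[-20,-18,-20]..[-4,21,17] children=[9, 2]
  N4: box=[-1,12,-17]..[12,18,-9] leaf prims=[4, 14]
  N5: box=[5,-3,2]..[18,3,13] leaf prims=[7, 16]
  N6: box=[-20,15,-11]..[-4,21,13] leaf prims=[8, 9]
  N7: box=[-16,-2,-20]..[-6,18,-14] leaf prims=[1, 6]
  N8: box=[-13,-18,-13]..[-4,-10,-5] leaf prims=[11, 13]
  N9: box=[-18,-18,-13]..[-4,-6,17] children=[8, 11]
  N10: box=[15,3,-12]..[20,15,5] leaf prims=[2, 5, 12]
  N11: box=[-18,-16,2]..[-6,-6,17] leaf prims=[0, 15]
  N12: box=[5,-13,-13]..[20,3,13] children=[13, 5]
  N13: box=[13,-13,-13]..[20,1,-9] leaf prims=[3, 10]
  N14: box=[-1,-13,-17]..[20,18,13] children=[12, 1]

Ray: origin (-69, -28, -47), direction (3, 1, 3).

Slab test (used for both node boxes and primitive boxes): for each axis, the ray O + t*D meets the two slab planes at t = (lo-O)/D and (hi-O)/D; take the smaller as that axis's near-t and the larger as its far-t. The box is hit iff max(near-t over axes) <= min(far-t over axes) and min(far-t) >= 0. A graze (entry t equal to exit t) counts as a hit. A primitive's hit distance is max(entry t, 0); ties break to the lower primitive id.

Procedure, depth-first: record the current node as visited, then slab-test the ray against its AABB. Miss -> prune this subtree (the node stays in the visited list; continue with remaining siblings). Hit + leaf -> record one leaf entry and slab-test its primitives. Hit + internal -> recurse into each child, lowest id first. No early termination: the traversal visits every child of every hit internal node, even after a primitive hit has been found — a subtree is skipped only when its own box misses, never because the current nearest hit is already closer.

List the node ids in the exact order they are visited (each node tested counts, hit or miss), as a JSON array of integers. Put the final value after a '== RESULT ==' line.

Trace the traversal:
N0 x:[49/3,89/3] y:[10,49] z:[9,64/3] -> hit [49/3,64/3], descend [3, 14]
  N3 x:[49/3,65/3] y:[10,49] z:[9,64/3] -> hit [49/3,64/3], descend [2, 9]
    N2 x:[49/3,65/3] y:[26,49] z:[9,20] -> miss, prune
    N9 x:[17,65/3] y:[10,22] z:[34/3,64/3] -> hit [17,64/3], descend [8, 11]
      N8 x:[56/3,65/3] y:[10,18] z:[34/3,14] -> miss, prune
      N11 x:[17,21] y:[12,22] z:[49/3,64/3] -> hit [17,21] leaf, test {P0@t=21, P15@t=17}
  N14 x:[68/3,89/3] y:[15,46] z:[10,20] -> miss, prune

Visited [0, 3, 2, 9, 8, 11, 14]. Tests: 7 box, 1 leaf. Nearest: P15.

== RESULT ==
[0, 3, 2, 9, 8, 11, 14]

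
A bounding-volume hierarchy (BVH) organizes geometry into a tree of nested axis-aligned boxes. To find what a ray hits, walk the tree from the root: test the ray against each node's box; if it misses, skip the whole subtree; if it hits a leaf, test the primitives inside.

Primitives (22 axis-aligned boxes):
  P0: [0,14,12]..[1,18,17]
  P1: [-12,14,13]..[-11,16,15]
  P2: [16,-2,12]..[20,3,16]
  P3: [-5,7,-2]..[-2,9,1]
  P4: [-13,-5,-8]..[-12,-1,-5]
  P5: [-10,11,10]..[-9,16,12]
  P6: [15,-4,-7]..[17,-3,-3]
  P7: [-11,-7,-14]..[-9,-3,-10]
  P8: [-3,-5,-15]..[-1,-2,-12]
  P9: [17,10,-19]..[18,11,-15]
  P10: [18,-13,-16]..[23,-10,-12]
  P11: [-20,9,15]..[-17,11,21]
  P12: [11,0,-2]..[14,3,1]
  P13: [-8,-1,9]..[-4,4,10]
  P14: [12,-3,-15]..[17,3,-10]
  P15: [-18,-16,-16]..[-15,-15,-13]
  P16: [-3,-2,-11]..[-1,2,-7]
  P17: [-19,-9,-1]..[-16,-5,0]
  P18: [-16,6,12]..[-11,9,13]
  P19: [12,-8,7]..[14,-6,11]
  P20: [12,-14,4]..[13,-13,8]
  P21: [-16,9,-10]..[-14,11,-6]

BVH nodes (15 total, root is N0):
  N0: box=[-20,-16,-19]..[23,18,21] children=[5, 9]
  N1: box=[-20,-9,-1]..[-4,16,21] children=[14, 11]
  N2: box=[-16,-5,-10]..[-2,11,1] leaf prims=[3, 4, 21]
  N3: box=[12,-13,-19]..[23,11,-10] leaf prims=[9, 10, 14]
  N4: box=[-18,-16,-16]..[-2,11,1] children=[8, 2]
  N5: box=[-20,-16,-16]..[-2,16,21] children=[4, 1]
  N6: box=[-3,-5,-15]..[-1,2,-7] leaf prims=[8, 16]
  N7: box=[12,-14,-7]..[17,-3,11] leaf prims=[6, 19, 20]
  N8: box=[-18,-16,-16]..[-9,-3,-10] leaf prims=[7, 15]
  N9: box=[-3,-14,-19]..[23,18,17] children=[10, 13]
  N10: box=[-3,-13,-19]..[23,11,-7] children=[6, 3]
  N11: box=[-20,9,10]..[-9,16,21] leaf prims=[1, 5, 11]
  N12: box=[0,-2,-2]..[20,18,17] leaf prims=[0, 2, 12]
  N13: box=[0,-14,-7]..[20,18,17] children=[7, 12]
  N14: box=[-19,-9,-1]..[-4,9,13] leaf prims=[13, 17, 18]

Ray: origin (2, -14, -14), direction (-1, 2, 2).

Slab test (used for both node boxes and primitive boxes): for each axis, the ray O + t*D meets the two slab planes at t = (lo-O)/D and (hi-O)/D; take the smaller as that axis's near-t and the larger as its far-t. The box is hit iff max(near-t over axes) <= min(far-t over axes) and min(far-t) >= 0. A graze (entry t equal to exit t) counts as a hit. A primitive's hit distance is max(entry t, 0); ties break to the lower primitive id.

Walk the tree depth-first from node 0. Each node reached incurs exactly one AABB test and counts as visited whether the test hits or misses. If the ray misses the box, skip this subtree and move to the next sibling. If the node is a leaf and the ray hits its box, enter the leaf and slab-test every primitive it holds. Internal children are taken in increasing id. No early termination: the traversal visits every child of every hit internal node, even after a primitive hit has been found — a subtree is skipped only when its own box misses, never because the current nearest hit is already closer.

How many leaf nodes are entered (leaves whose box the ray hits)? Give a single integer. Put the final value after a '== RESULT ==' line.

Trace the traversal:
N0 x:[-21,22] y:[-1,16] z:[-5/2,35/2] -> hit [-1,16], descend [5, 9]
  N5 x:[4,22] y:[-1,15] z:[-1,35/2] -> hit [4,15], descend [1, 4]
    N1 x:[6,22] y:[5/2,15] z:[13/2,35/2] -> hit [13/2,15], descend [11, 14]
      N11 x:[11,22] y:[23/2,15] z:[12,35/2] -> hit [12,15] leaf, test {P1@t=14, P5(miss), P11(miss)}
      N14 x:[6,21] y:[5/2,23/2] z:[13/2,27/2] -> hit [13/2,23/2] leaf, test {P13(miss), P17(miss), P18(miss)}
    N4 x:[4,20] y:[-1,25/2] z:[-1,15/2] -> hit [4,15/2], descend [2, 8]
      N2 x:[4,18] y:[9/2,25/2] z:[2,15/2] -> hit [9/2,15/2] leaf, test {P3(miss), P4(miss), P21(miss)}
      N8 x:[11,20] y:[-1,11/2] z:[-1,2] -> miss, prune
  N9 x:[-21,5] y:[0,16] z:[-5/2,31/2] -> hit [0,5], descend [10, 13]
    N10 x:[-21,5] y:[1/2,25/2] z:[-5/2,7/2] -> hit [1/2,7/2], descend [3, 6]
      N3 x:[-21,-10] y:[1/2,25/2] z:[-5/2,2] -> miss, prune
      N6 x:[3,5] y:[9/2,8] z:[-1/2,7/2] -> miss, prune
    N13 x:[-18,2] y:[0,16] z:[7/2,31/2] -> miss, prune

13 AABB tests over nodes [0, 5, 1, 11, 14, 4, 2, 8, 9, 10, 3, 6, 13]; 3 leaves entered; closest P1.

== RESULT ==
3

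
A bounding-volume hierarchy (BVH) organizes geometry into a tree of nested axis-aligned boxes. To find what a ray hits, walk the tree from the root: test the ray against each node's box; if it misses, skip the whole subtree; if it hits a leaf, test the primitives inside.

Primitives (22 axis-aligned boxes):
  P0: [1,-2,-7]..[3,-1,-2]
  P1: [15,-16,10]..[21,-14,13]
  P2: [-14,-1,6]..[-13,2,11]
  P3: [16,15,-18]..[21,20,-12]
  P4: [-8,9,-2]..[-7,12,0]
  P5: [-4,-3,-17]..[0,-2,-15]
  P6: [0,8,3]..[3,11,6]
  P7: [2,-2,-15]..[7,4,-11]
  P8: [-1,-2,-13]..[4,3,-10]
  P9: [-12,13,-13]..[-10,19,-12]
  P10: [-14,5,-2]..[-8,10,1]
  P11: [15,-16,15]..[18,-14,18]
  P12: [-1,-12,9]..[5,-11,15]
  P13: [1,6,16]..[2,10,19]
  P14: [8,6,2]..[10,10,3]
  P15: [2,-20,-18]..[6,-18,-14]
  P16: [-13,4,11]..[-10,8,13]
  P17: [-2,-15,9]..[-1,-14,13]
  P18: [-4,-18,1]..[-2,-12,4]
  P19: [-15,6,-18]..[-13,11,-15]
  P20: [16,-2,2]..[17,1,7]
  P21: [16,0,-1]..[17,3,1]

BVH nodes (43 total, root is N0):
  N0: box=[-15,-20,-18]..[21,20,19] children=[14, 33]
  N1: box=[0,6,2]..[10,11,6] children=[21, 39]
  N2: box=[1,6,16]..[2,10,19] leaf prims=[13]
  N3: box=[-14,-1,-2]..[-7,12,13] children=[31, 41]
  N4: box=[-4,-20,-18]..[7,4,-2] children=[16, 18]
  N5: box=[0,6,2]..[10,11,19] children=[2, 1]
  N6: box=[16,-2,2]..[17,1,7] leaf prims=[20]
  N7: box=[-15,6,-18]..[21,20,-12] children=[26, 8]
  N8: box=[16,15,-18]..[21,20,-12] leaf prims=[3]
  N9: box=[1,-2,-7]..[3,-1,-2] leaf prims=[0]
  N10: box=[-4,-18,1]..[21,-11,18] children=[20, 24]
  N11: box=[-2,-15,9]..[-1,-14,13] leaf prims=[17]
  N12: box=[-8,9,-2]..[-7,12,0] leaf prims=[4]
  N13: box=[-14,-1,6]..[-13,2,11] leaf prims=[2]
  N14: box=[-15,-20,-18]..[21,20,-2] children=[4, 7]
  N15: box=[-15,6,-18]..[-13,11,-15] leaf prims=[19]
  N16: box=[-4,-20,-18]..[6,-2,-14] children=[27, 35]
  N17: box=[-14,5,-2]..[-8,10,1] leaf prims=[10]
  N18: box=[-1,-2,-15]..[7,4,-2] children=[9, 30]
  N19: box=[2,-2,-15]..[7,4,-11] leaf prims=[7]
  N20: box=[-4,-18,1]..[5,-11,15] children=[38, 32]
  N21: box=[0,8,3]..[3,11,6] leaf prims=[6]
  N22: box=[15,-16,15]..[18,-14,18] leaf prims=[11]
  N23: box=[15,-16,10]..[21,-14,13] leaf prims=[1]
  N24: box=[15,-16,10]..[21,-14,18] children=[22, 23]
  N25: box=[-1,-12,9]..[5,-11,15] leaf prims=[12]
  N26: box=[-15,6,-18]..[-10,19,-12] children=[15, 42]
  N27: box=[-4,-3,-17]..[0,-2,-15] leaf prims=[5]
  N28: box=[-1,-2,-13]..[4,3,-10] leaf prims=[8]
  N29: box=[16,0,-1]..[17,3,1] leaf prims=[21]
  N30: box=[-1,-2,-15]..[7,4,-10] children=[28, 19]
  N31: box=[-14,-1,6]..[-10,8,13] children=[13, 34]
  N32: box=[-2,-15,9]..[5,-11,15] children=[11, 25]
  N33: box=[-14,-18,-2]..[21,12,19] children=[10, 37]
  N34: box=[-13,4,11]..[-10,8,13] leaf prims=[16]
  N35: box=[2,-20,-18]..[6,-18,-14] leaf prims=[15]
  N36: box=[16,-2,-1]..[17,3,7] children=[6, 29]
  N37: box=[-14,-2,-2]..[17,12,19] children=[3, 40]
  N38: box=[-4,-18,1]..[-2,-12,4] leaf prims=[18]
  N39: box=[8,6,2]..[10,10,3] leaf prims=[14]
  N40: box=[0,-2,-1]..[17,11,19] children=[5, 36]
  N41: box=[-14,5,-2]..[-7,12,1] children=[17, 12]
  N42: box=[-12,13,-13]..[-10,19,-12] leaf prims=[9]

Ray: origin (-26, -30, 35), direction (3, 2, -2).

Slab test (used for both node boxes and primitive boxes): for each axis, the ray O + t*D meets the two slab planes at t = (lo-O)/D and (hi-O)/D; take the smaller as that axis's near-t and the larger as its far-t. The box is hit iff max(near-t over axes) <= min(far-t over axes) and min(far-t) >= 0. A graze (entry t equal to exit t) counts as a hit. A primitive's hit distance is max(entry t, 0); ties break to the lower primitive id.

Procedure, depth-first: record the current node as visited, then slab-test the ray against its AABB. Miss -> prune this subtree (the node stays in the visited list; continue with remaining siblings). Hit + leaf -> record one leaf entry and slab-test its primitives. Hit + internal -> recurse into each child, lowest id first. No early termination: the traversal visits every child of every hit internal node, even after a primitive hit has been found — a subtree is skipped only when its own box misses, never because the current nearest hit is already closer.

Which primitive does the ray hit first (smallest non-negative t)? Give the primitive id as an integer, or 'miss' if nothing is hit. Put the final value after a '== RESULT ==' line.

Trace the traversal:
N0 x:[11/3,47/3] y:[5,25] z:[8,53/2] -> hit [8,47/3], descend [14, 33]
  N14 x:[11/3,47/3] y:[5,25] z:[37/2,53/2] -> miss, prune
  N33 x:[4,47/3] y:[6,21] z:[8,37/2] -> hit [8,47/3], descend [10, 37]
    N10 x:[22/3,47/3] y:[6,19/2] z:[17/2,17] -> hit [17/2,19/2], descend [20, 24]
      N20 x:[22/3,31/3] y:[6,19/2] z:[10,17] -> miss, prune
      N24 x:[41/3,47/3] y:[7,8] z:[17/2,25/2] -> miss, prune
    N37 x:[4,43/3] y:[14,21] z:[8,37/2] -> hit [14,43/3], descend [3, 40]
      N3 x:[4,19/3] y:[29/2,21] z:[11,37/2] -> miss, prune
      N40 x:[26/3,43/3] y:[14,41/2] z:[8,18] -> hit [14,43/3], descend [5, 36]
        N5 x:[26/3,12] y:[18,41/2] z:[8,33/2] -> miss, prune
        N36 x:[14,43/3] y:[14,33/2] z:[14,18] -> hit [14,43/3], descend [6, 29]
          N6 x:[14,43/3] y:[14,31/2] z:[14,33/2] -> hit [14,43/3] leaf, test {P20@t=14}
          N29 x:[14,43/3] y:[15,33/2] z:[17,18] -> miss, prune

order=[0, 14, 33, 10, 20, 24, 37, 3, 40, 5, 36, 6, 29]  |boxes|=13  |leaves|=1  hit=P20

== RESULT ==
20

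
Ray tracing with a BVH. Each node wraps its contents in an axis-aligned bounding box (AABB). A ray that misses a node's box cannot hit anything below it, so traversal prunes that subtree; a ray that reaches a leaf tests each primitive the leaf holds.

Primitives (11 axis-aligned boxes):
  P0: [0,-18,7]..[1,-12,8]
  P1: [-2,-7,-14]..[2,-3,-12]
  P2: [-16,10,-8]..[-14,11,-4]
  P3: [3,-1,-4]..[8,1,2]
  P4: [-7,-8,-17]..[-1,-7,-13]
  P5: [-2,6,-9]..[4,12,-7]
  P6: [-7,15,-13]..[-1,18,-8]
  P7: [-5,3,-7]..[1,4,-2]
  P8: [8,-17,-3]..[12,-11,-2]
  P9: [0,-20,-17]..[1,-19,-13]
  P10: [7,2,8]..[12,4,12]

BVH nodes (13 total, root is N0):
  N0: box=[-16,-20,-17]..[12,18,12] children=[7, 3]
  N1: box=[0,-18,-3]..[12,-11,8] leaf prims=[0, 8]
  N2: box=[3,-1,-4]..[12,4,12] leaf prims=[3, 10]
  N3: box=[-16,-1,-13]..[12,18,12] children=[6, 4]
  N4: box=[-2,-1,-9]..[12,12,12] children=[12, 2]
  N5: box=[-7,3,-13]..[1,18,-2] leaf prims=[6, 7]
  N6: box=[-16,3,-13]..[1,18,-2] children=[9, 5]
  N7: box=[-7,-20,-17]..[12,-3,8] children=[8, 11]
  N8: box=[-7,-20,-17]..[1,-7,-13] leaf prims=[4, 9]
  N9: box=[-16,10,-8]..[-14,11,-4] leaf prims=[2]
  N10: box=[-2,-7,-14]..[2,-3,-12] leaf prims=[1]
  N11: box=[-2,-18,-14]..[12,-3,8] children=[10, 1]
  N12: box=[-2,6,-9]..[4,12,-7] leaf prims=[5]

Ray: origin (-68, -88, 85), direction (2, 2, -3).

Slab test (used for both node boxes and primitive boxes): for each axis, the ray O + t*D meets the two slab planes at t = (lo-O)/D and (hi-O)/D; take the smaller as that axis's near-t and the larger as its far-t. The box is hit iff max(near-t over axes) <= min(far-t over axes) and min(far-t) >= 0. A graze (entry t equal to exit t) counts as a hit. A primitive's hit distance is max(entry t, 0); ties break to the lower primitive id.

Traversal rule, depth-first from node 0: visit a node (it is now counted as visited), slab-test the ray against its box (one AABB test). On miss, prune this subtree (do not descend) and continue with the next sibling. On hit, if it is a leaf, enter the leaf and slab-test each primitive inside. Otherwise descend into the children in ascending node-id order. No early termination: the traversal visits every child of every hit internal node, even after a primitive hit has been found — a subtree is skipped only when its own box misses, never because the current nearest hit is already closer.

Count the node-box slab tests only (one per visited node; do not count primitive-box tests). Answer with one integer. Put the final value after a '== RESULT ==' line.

Traverse from the root:
N0 x:[26,40] y:[34,53] z:[73/3,34] -> hit [34,34], descend [3, 7]
  N3 x:[26,40] y:[87/2,53] z:[73/3,98/3] -> miss, prune
  N7 x:[61/2,40] y:[34,85/2] z:[77/3,34] -> hit [34,34], descend [8, 11]
    N8 x:[61/2,69/2] y:[34,81/2] z:[98/3,34] -> hit [34,34] leaf, test {P4(miss), P9@t=34}
    N11 x:[33,40] y:[35,85/2] z:[77/3,33] -> miss, prune

order=[0, 3, 7, 8, 11]  |boxes|=5  |leaves|=1  hit=P9

== RESULT ==
5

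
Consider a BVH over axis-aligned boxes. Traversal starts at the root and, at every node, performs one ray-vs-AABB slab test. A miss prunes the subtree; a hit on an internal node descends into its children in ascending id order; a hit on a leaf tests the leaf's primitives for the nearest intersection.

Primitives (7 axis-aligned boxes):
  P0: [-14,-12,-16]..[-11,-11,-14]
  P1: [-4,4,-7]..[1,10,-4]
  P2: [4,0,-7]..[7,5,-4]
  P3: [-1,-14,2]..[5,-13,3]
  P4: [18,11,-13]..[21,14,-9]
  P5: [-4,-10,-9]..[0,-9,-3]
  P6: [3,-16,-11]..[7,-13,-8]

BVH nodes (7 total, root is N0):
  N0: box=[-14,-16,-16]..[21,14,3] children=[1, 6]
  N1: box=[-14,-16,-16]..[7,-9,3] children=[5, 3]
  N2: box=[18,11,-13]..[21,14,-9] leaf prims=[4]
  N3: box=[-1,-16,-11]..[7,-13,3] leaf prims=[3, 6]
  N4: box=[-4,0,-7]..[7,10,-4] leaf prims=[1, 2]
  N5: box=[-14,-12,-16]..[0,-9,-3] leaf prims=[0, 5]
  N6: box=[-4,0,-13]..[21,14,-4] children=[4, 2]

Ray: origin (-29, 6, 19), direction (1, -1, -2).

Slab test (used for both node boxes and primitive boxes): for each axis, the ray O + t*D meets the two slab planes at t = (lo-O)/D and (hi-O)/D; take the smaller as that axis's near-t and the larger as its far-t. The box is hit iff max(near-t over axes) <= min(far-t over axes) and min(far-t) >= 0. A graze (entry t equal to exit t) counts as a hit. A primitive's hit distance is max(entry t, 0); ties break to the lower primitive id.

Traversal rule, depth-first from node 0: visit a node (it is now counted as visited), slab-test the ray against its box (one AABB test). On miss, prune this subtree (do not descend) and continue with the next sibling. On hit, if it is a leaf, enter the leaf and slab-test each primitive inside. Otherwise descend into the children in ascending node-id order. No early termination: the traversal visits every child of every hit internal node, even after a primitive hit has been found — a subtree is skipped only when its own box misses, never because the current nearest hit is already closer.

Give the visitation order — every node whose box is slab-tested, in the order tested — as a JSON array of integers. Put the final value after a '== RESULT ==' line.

Walk:
N0 x:[15,50] y:[-8,22] z:[8,35/2] -> hit [15,35/2], descend [1, 6]
  N1 x:[15,36] y:[15,22] z:[8,35/2] -> hit [15,35/2], descend [3, 5]
    N3 x:[28,36] y:[19,22] z:[8,15] -> miss, prune
    N5 x:[15,29] y:[15,18] z:[11,35/2] -> hit [15,35/2] leaf, test {P0@t=17, P5(miss)}
  N6 x:[25,50] y:[-8,6] z:[23/2,16] -> miss, prune

Summary -> nodes [0, 1, 3, 5, 6]; box-tests=5; leaf-entries=1; first=P0

== RESULT ==
[0, 1, 3, 5, 6]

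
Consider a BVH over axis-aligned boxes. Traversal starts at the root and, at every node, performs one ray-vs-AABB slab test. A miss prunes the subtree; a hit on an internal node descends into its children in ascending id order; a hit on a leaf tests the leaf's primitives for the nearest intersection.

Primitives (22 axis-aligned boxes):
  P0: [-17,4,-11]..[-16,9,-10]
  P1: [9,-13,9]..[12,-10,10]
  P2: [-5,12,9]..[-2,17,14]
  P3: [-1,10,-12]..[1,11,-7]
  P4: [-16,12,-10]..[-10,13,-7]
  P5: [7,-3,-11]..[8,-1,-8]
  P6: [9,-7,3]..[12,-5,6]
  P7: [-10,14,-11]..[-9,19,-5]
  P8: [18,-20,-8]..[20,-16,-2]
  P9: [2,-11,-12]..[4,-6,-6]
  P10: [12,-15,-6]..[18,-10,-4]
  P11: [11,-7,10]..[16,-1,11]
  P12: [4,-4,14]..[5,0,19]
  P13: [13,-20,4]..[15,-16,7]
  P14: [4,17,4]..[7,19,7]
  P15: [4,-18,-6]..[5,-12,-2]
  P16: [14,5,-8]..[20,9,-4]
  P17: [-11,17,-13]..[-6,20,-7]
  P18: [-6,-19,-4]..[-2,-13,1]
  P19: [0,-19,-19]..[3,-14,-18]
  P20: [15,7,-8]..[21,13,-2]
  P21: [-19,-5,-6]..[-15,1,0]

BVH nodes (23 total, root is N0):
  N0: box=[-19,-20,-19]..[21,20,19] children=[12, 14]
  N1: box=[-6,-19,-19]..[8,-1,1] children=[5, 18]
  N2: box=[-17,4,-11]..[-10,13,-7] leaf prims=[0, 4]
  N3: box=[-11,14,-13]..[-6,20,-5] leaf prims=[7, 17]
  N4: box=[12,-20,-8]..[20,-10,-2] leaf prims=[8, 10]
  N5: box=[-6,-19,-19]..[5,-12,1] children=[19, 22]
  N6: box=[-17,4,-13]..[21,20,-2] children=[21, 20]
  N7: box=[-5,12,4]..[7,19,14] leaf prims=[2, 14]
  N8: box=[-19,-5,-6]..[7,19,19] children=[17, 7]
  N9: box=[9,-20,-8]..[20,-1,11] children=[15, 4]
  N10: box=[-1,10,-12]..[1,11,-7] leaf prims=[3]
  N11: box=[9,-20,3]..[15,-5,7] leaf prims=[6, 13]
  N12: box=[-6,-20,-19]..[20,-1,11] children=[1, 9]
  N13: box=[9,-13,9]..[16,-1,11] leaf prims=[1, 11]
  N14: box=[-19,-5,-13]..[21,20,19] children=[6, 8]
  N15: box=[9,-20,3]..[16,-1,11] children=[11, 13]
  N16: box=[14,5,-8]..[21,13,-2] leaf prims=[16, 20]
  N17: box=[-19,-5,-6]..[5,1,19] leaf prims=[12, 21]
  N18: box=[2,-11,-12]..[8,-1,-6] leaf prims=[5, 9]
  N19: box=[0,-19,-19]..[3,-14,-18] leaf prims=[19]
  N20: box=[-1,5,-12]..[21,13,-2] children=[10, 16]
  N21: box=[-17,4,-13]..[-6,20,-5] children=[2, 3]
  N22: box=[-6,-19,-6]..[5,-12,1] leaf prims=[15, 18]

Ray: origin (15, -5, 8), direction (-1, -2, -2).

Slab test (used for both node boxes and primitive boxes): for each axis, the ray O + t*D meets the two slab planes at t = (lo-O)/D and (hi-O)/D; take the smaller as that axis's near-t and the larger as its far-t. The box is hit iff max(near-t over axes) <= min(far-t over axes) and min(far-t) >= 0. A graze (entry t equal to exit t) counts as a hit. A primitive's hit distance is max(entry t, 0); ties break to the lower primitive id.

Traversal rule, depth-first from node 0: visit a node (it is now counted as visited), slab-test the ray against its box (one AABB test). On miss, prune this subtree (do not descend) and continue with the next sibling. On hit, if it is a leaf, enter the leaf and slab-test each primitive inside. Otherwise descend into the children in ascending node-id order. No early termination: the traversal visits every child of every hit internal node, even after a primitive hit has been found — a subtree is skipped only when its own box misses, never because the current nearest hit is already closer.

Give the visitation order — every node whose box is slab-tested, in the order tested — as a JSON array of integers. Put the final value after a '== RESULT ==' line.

Traverse from the root:
N0 x:[-6,34] y:[-25/2,15/2] z:[-11/2,27/2] -> hit [-11/2,15/2], descend [12, 14]
  N12 x:[-5,21] y:[-2,15/2] z:[-3/2,27/2] -> hit [-3/2,15/2], descend [1, 9]
    N1 x:[7,21] y:[-2,7] z:[7/2,27/2] -> hit [7,7], descend [5, 18]
      N5 x:[10,21] y:[7/2,7] z:[7/2,27/2] -> miss, prune
      N18 x:[7,13] y:[-2,3] z:[7,10] -> miss, prune
    N9 x:[-5,6] y:[-2,15/2] z:[-3/2,8] -> hit [-3/2,6], descend [4, 15]
      N4 x:[-5,3] y:[5/2,15/2] z:[5,8] -> miss, prune
      N15 x:[-1,6] y:[-2,15/2] z:[-3/2,5/2] -> hit [-1,5/2], descend [11, 13]
        N11 x:[0,6] y:[0,15/2] z:[1/2,5/2] -> hit [1/2,5/2] leaf, test {P6(miss), P13(miss)}
        N13 x:[-1,6] y:[-2,4] z:[-3/2,-1/2] -> miss, prune
  N14 x:[-6,34] y:[-25/2,0] z:[-11/2,21/2] -> hit [-11/2,0], descend [6, 8]
    N6 x:[-6,32] y:[-25/2,-9/2] z:[5,21/2] -> miss, prune
    N8 x:[8,34] y:[-12,0] z:[-11/2,7] -> miss, prune

Summary -> nodes [0, 12, 1, 5, 18, 9, 4, 15, 11, 13, 14, 6, 8]; box-tests=13; leaf-entries=1; first=miss

== RESULT ==
[0, 12, 1, 5, 18, 9, 4, 15, 11, 13, 14, 6, 8]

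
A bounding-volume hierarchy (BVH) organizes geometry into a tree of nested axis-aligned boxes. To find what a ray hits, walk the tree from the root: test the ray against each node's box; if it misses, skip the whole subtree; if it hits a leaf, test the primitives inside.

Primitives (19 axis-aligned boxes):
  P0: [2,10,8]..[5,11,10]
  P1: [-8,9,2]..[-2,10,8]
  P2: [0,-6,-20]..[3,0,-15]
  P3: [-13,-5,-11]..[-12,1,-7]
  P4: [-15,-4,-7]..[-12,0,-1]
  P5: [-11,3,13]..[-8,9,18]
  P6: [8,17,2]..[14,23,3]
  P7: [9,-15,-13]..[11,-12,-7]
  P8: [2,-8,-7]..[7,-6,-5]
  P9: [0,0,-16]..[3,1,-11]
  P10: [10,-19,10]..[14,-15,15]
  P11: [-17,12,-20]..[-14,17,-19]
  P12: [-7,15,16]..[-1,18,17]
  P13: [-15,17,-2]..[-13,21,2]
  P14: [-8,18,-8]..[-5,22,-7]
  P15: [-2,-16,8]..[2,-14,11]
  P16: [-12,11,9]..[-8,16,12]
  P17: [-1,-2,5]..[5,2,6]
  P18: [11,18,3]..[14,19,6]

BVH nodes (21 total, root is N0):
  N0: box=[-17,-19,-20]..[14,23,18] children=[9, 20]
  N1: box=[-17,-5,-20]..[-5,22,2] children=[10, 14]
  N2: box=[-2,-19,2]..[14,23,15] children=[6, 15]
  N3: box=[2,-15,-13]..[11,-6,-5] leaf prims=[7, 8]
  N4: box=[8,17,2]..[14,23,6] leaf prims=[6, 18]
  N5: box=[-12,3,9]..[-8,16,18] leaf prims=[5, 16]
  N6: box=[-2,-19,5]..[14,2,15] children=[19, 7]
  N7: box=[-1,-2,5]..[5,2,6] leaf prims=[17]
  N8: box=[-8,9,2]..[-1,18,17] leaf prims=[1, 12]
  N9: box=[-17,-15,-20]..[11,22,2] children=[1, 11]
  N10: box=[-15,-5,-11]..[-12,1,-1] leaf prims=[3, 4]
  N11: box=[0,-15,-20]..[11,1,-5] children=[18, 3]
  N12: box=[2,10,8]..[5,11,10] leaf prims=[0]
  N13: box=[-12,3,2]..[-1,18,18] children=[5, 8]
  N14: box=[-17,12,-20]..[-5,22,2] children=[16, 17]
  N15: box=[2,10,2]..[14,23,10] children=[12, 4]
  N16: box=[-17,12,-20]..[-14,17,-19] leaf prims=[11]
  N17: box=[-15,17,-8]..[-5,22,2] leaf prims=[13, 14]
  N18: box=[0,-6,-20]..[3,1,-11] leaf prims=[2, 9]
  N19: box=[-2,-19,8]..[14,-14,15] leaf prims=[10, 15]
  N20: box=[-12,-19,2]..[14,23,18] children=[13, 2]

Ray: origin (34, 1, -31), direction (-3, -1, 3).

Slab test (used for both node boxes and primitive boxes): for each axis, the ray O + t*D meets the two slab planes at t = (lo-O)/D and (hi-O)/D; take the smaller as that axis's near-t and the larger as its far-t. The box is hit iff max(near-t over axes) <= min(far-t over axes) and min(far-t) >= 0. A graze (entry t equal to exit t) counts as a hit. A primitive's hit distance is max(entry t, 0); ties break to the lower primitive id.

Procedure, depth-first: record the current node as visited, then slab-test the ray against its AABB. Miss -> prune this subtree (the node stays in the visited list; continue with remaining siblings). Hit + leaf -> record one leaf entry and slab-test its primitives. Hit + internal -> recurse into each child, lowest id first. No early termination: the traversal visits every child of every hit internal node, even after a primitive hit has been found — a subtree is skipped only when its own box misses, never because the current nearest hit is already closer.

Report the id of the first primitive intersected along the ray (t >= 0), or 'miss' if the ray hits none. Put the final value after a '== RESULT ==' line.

Trace the traversal:
N0 x:[20/3,17] y:[-22,20] z:[11/3,49/3] -> hit [20/3,49/3], descend [9, 20]
  N9 x:[23/3,17] y:[-21,16] z:[11/3,11] -> hit [23/3,11], descend [1, 11]
    N1 x:[13,17] y:[-21,6] z:[11/3,11] -> miss, prune
    N11 x:[23/3,34/3] y:[0,16] z:[11/3,26/3] -> hit [23/3,26/3], descend [3, 18]
      N3 x:[23/3,32/3] y:[7,16] z:[6,26/3] -> hit [23/3,26/3] leaf, test {P7(miss), P8(miss)}
      N18 x:[31/3,34/3] y:[0,7] z:[11/3,20/3] -> miss, prune
  N20 x:[20/3,46/3] y:[-22,20] z:[11,49/3] -> hit [11,46/3], descend [2, 13]
    N2 x:[20/3,12] y:[-22,20] z:[11,46/3] -> hit [11,12], descend [6, 15]
      N6 x:[20/3,12] y:[-1,20] z:[12,46/3] -> hit [12,12], descend [7, 19]
        N7 x:[29/3,35/3] y:[-1,3] z:[12,37/3] -> miss, prune
        N19 x:[20/3,12] y:[15,20] z:[13,46/3] -> miss, prune
      N15 x:[20/3,32/3] y:[-22,-9] z:[11,41/3] -> miss, prune
    N13 x:[35/3,46/3] y:[-17,-2] z:[11,49/3] -> miss, prune

13 AABB tests over nodes [0, 9, 1, 11, 3, 18, 20, 2, 6, 7, 19, 15, 13]; 1 leaf entered; closest miss.

== RESULT ==
miss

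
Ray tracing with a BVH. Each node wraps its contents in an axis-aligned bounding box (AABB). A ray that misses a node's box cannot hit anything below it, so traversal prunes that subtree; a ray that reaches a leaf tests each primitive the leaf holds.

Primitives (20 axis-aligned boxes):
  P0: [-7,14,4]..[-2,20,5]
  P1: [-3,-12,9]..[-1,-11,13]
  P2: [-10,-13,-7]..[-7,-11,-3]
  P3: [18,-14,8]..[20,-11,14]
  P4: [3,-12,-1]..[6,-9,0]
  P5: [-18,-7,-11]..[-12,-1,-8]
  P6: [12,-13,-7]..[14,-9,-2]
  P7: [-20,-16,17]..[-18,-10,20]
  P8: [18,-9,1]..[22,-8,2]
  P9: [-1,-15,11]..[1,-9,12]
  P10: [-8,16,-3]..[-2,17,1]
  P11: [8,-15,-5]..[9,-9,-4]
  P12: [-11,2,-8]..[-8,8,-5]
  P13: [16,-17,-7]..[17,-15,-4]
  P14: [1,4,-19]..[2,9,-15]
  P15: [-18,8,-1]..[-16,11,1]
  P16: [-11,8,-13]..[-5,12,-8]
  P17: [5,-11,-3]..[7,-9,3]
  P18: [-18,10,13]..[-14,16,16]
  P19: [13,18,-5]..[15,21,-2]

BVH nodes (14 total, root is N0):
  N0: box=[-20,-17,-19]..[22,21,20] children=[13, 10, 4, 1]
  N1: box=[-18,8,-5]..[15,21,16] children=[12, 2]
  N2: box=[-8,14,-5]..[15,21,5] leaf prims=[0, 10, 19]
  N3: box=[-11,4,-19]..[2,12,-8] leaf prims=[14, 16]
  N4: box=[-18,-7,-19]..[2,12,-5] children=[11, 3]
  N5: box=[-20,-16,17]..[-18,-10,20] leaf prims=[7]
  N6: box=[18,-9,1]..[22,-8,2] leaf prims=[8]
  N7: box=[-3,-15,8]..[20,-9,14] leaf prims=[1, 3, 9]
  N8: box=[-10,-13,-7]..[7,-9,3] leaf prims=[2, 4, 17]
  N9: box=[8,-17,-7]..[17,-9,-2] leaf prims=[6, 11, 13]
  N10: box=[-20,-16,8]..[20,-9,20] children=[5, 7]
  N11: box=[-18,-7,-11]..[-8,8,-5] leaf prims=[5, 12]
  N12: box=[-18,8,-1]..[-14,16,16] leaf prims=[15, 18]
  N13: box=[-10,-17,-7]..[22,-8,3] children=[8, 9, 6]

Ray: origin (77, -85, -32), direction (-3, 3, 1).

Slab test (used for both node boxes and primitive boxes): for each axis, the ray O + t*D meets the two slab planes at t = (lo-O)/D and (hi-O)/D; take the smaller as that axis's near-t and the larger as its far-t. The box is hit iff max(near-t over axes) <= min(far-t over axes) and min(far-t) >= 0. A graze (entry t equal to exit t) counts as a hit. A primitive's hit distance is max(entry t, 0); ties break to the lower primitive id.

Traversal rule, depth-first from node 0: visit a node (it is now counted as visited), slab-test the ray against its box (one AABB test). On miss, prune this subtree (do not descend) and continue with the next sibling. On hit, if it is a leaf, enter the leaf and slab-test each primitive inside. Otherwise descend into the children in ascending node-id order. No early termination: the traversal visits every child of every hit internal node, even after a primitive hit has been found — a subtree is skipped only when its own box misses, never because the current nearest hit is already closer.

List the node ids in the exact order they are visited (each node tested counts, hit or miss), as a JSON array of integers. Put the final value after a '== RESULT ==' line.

Trace the traversal:
N0 x:[55/3,97/3] y:[68/3,106/3] z:[13,52] -> hit [68/3,97/3], descend [1, 4, 10, 13]
  N1 x:[62/3,95/3] y:[31,106/3] z:[27,48] -> hit [31,95/3], descend [2, 12]
    N2 x:[62/3,85/3] y:[33,106/3] z:[27,37] -> miss, prune
    N12 x:[91/3,95/3] y:[31,101/3] z:[31,48] -> hit [31,95/3] leaf, test {P15@t=31, P18(miss)}
  N4 x:[25,95/3] y:[26,97/3] z:[13,27] -> hit [26,27], descend [3, 11]
    N3 x:[25,88/3] y:[89/3,97/3] z:[13,24] -> miss, prune
    N11 x:[85/3,95/3] y:[26,31] z:[21,27] -> miss, prune
  N10 x:[19,97/3] y:[23,76/3] z:[40,52] -> miss, prune
  N13 x:[55/3,29] y:[68/3,77/3] z:[25,35] -> hit [25,77/3], descend [6, 8, 9]
    N6 x:[55/3,59/3] y:[76/3,77/3] z:[33,34] -> miss, prune
    N8 x:[70/3,29] y:[24,76/3] z:[25,35] -> hit [25,76/3] leaf, test {P2(miss), P4(miss), P17(miss)}
    N9 x:[20,23] y:[68/3,76/3] z:[25,30] -> miss, prune

Summary -> nodes [0, 1, 2, 12, 4, 3, 11, 10, 13, 6, 8, 9]; box-tests=12; leaf-entries=2; first=P15

== RESULT ==
[0, 1, 2, 12, 4, 3, 11, 10, 13, 6, 8, 9]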